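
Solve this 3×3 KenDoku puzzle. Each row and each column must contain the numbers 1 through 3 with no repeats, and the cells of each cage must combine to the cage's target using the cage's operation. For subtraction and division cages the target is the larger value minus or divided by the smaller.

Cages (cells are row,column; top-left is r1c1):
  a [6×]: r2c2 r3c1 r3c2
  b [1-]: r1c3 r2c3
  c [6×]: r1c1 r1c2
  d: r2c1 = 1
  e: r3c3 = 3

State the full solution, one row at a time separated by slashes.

D is a freebie, so r2c1 = 1.
Cage e is a single given cell, leaving r3c3 = 3.
The two cells of cage b must have difference 1, so r1c3 = 1.
Cage a has product 6; hence r2c2 = 3.
Column 3 now contains 3, leaving r2c3 = 2.
Row 3 now contains 3, leaving r3c1 = 2.
Cage a has product 6; hence r3c2 = 1.
Column 1 already has 2, so r1c1 = 3.
Column 2 now contains 3, which forces r1c2 = 2.

3 2 1 / 1 3 2 / 2 1 3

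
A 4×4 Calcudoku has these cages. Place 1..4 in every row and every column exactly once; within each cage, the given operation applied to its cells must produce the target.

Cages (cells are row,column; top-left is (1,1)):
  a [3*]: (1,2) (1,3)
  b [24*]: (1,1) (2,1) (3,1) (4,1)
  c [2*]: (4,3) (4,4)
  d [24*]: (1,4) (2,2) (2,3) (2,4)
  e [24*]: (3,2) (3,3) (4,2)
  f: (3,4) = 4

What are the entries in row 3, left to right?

1 2 3 4

Cage f is a single given cell, so (3,4) = 4.
Cage e needs product 24; hence (4,2) = 4.
Cage d needs product 24, so (2,3) = 4.
The 4 cells of cage b must have product 24, so (1,1) = 4.
Row 1 needs a 2, and only (1,4) is open for it.
The two cells of cage c must have product 2, which forces (4,3) = 2.
2 is placed in column 4, which forces (4,4) = 1.
Cage d has product 24, so (2,2) = 1.
1 is placed in column 4, so (2,4) = 3.
Cage e has product 24; hence (3,2) = 2.
Column 3 already has 2, leaving (3,3) = 3.
Row 4 now contains 1, leaving (4,1) = 3.
Column 2 now contains 1, leaving (1,2) = 3.
3 is placed in column 3, leaving (1,3) = 1.
1 is placed in row 2, leaving (2,1) = 2.
2 is placed in row 3, so (3,1) = 1.
The full grid is 4 3 1 2 / 2 1 4 3 / 1 2 3 4 / 3 4 2 1.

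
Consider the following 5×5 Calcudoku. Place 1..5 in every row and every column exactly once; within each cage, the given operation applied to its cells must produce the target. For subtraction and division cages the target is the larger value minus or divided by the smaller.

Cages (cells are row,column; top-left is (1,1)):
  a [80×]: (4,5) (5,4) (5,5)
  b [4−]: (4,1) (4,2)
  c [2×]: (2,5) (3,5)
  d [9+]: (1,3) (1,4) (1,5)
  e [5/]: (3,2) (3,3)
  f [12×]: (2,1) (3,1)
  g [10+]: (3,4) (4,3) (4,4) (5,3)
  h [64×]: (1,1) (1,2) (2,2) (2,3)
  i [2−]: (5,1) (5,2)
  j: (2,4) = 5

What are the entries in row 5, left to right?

1 3 2 4 5

Cage j is a single given cell; hence (2,4) = 5.
Cage a has product 80, leaving (4,5) = 4.
Cage a needs product 80, which forces (5,4) = 4.
The 3 cells of cage a must have product 80, which forces (5,5) = 5.
Row 1 needs a 5, and only (1,3) is open for it.
Cage e's pair has quotient 5, which forces (3,2) = 5.
Column 3 already has 5, which forces (3,3) = 1.
Row 3 already has 1, leaving (3,5) = 2.
Column 2 already has 5, which forces (4,2) = 1.
1 is placed in column 2; hence (5,2) = 3.
Row 5 already has 3, which forces (5,3) = 2.
Cage h has product 64, so (1,1) = 2.
Cage h needs product 64, which forces (1,2) = 4.
Cage h has product 64, which forces (2,2) = 2.
Column 3 now contains 2, so (2,3) = 4.
Column 5 now contains 2, which forces (2,5) = 1.
Row 3 already has 2, so (3,4) = 3.
Row 4 now contains 1, leaving (4,1) = 5.
Column 3 now contains 2; hence (4,3) = 3.
Cage g has sum 10, so (4,4) = 2.
Row 5 already has 3, so (5,1) = 1.
3 is placed in column 4, leaving (1,4) = 1.
Column 5 now contains 1; hence (1,5) = 3.
4 is placed in row 2, leaving (2,1) = 3.
Row 3 now contains 3, which forces (3,1) = 4.
The full grid is 2 4 5 1 3 / 3 2 4 5 1 / 4 5 1 3 2 / 5 1 3 2 4 / 1 3 2 4 5.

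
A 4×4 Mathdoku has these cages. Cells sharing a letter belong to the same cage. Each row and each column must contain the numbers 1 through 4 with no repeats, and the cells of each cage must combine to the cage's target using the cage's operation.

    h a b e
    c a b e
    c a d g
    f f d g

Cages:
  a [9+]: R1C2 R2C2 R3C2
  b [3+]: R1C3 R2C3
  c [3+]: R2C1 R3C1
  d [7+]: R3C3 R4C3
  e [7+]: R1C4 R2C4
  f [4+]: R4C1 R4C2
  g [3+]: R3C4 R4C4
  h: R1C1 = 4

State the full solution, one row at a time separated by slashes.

4 2 1 3 / 1 3 2 4 / 2 4 3 1 / 3 1 4 2

Cage h is a single given cell; hence R1C1 = 4.
Row 1 already has 4, leaving R1C4 = 3.
3 is placed in column 4, leaving R2C4 = 4.
Row 1 already has 3, so R1C2 = 2.
2 is placed in row 1, so R1C3 = 1.
Cage a needs sum 9, which forces R2C2 = 3.
1 is placed in column 3, leaving R2C3 = 2.
Cage a has sum 9, which forces R3C2 = 4.
Row 3 now contains 4; hence R3C3 = 3.
Column 2 already has 3, which forces R4C2 = 1.
3 is placed in column 3, so R4C3 = 4.
1 is placed in row 4; hence R4C4 = 2.
2 is placed in row 2, which forces R2C1 = 1.
Cage c's pair has sum 3, leaving R3C1 = 2.
Column 4 now contains 2, so R3C4 = 1.
1 is placed in row 4, leaving R4C1 = 3.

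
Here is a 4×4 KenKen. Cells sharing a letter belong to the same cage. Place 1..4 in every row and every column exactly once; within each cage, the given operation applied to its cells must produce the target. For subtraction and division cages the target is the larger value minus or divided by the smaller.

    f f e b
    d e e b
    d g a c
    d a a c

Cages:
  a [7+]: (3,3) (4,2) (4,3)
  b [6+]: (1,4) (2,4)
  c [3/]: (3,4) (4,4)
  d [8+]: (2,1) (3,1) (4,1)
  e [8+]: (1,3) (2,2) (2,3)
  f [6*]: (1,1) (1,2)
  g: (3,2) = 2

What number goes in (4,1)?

4

Cage g is given, so (3,2) = 2.
Cage f needs two cells with product 6; hence (1,1) = 2.
Column 2 already has 2, which forces (1,2) = 3.
Row 1 already has 2; hence (1,4) = 4.
Column 4 already has 4; hence (2,4) = 2.
Row 1 already has 4; hence (1,3) = 1.
The 3 cells of cage e must have sum 8, which forces (2,2) = 4.
The 3 cells of cage e must have sum 8, which forces (2,3) = 3.
1 is placed in column 3, so (3,3) = 4.
Column 2 now contains 4, which forces (4,2) = 1.
The 3 cells of cage a must have sum 7, which forces (4,3) = 2.
1 is placed in row 4, leaving (4,4) = 3.
Row 2 already has 3, so (2,1) = 1.
Cage d needs sum 8, so (3,1) = 3.
3 is placed in column 4; hence (3,4) = 1.
Row 4 already has 3; hence (4,1) = 4.
Filled in: 2 3 1 4 / 1 4 3 2 / 3 2 4 1 / 4 1 2 3.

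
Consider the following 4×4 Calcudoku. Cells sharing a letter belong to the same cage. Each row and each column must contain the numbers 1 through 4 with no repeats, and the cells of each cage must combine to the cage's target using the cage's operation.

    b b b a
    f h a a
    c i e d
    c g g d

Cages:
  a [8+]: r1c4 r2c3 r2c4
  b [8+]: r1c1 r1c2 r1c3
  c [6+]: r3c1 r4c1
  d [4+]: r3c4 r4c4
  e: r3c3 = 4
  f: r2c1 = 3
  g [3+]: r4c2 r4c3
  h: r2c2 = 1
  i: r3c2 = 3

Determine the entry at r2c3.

2

Cage f is given, leaving r2c1 = 3.
Cage h is a single given cell; hence r2c2 = 1.
Cage i is a single given cell; hence r3c2 = 3.
Cage e is given; hence r3c3 = 4.
3 is placed in row 3, which forces r3c4 = 1.
1 is placed in column 2, leaving r4c2 = 2.
Row 4 now contains 2; hence r4c3 = 1.
Column 4 already has 1; hence r4c4 = 3.
Cage b has sum 8, which forces r1c1 = 1.
Column 2 now contains 3, leaving r1c2 = 4.
1 is placed in column 3, which forces r1c3 = 3.
Cage a has sum 8, leaving r1c4 = 2.
Column 3 already has 4, so r2c3 = 2.
Cage a has sum 8, so r2c4 = 4.
4 is placed in row 3, leaving r3c1 = 2.
Row 4 now contains 2; hence r4c1 = 4.
Completed grid: 1 4 3 2 / 3 1 2 4 / 2 3 4 1 / 4 2 1 3.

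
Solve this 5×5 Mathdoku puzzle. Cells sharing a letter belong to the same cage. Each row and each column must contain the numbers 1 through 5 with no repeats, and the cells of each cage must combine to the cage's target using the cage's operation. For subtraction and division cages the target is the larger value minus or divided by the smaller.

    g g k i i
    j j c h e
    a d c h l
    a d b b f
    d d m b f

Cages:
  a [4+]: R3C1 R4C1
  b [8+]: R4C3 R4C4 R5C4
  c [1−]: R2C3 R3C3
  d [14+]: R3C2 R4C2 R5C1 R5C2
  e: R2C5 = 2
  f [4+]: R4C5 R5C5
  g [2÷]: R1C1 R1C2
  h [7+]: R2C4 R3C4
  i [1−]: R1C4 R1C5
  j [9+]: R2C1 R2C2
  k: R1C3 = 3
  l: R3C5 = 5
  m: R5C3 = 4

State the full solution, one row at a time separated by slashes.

Cage k is given, leaving R1C3 = 3.
E is a freebie; hence R2C5 = 2.
Cage l is a single given cell; hence R3C5 = 5.
Cage m is given, so R5C3 = 4.
Cage c needs two cells with difference 1, so R2C3 = 1.
Cage c needs two cells with difference 1, leaving R3C3 = 2.
Column 3 already has 2, leaving R4C3 = 5.
In row 1, 5 can only go at R1C4, so R1C4 = 5.
Cage i needs two cells with difference 1, leaving R1C5 = 4.
Row 2 needs a 3, and only R2C4 is open for it.
Column 4 now contains 3, leaving R3C4 = 4.
4 is placed in row 3, so R3C2 = 3.
Cage d has sum 14, leaving R4C2 = 4.
The two cells of cage j must have sum 9, leaving R2C1 = 4.
4 is placed in column 2; hence R2C2 = 5.
Row 3 already has 3; hence R3C1 = 1.
Cage a needs two cells with sum 4, leaving R4C1 = 3.
3 is placed in row 4, so R4C5 = 1.
5 is placed in column 2, leaving R5C2 = 2.
Row 5 already has 2, leaving R5C4 = 1.
Column 5 now contains 1, leaving R5C5 = 3.
Column 1 already has 1, leaving R1C1 = 2.
Column 2 now contains 2; hence R1C2 = 1.
Row 4 now contains 1, which forces R4C4 = 2.
Row 5 already has 2, which forces R5C1 = 5.

2 1 3 5 4 / 4 5 1 3 2 / 1 3 2 4 5 / 3 4 5 2 1 / 5 2 4 1 3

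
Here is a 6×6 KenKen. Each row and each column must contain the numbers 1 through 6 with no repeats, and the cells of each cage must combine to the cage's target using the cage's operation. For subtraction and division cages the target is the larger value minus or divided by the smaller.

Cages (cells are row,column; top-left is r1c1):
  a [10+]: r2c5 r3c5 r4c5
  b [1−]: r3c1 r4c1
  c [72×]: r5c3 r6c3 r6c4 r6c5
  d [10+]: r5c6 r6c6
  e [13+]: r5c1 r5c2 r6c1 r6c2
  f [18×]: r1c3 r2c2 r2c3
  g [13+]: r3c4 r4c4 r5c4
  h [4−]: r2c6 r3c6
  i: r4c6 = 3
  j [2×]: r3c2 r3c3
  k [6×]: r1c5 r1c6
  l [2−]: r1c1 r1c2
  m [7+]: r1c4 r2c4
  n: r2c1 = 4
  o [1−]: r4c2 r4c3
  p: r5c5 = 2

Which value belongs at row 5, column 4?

3

N is a freebie, so r2c1 = 4.
Cage i is a single given cell, which forces r4c6 = 3.
P is a freebie, which forces r5c5 = 2.
In column 3, 5 can only go at r4c3, so r4c3 = 5.
Row 4 needs a 1, and only r4c5 is open for it.
The only place for 5 in column 5 is r2c5.
Cage a needs sum 10, which forces r3c5 = 4.
The only place for 5 in column 6 is r3c6.
The two cells of cage h must have difference 4, leaving r2c6 = 1.
Row 3 now contains 5, so r3c1 = 3.
Row 3 now contains 3, so r3c4 = 6.
Cage b's pair has difference 1; hence r4c1 = 2.
Row 4 now contains 2; hence r4c4 = 4.
Cage m needs two cells with sum 7, so r1c4 = 5.
Cage k's pair has product 6; hence r1c5 = 3.
Column 6 already has 1, leaving r1c6 = 2.
Cage m needs two cells with sum 7, so r2c4 = 2.
Row 4 now contains 4, so r4c2 = 6.
The 3 cells of cage g must have sum 13, so r5c4 = 3.
3 is placed in column 4, so r6c4 = 1.
3 is placed in column 5, so r6c5 = 6.
Row 6 already has 6, which forces r6c6 = 4.
Cage l needs two cells with difference 2, which forces r1c1 = 6.
Row 1 now contains 3, so r1c2 = 4.
Row 1 now contains 3, leaving r1c3 = 1.
Column 2 already has 6, so r2c2 = 3.
Cage f needs product 18, which forces r2c3 = 6.
Column 3 now contains 1, so r3c3 = 2.
Cage e has sum 13, leaving r5c1 = 1.
4 is placed in column 2; hence r5c2 = 5.
Column 3 now contains 6, leaving r5c3 = 4.
4 is placed in column 6, leaving r5c6 = 6.
Row 6 already has 6, which forces r6c1 = 5.
Column 2 now contains 3, which forces r6c2 = 2.
Column 3 now contains 2, leaving r6c3 = 3.
2 is placed in row 3, leaving r3c2 = 1.
Filled in: 6 4 1 5 3 2 / 4 3 6 2 5 1 / 3 1 2 6 4 5 / 2 6 5 4 1 3 / 1 5 4 3 2 6 / 5 2 3 1 6 4.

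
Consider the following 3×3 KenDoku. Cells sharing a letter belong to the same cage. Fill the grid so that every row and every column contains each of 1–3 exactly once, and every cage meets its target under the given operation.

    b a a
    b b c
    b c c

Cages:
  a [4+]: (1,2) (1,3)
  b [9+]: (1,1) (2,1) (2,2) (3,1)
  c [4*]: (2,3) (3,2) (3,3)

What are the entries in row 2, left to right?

1 3 2

Cage b has sum 9; hence (2,2) = 3.
Cage c has product 4, leaving (2,3) = 2.
The 3 cells of cage c must have product 4, leaving (3,2) = 2.
The 3 cells of cage c must have product 4, so (3,3) = 1.
Cage b needs sum 9, leaving (1,1) = 2.
Column 2 now contains 3, so (1,2) = 1.
Column 3 already has 1; hence (1,3) = 3.
2 is placed in row 2, so (2,1) = 1.
Row 3 already has 1; hence (3,1) = 3.
Completed grid: 2 1 3 / 1 3 2 / 3 2 1.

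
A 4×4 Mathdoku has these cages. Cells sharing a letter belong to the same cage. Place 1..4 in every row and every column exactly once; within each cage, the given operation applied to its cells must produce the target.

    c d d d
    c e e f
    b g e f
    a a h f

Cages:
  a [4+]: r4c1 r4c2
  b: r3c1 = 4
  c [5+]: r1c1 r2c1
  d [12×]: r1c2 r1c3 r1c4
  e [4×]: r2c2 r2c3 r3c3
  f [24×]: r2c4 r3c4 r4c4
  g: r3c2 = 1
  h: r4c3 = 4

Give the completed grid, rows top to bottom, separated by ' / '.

Cage b is a single given cell, so r3c1 = 4.
Cage g is given, which forces r3c2 = 1.
Row 3 already has 1; hence r3c3 = 2.
Row 3 already has 2; hence r3c4 = 3.
1 is placed in column 2, leaving r4c2 = 3.
Cage h is given, leaving r4c3 = 4.
4 is placed in row 4, which forces r4c4 = 2.
3 is placed in column 2, which forces r1c2 = 4.
The 3 cells of cage d must have product 12, which forces r1c3 = 3.
The 3 cells of cage d must have product 12, leaving r1c4 = 1.
1 is placed in column 2, leaving r2c2 = 2.
4 is placed in column 3, so r2c3 = 1.
2 is placed in column 4, which forces r2c4 = 4.
3 is placed in row 4, leaving r4c1 = 1.
Row 1 now contains 3, so r1c1 = 2.
2 is placed in row 2, so r2c1 = 3.

2 4 3 1 / 3 2 1 4 / 4 1 2 3 / 1 3 4 2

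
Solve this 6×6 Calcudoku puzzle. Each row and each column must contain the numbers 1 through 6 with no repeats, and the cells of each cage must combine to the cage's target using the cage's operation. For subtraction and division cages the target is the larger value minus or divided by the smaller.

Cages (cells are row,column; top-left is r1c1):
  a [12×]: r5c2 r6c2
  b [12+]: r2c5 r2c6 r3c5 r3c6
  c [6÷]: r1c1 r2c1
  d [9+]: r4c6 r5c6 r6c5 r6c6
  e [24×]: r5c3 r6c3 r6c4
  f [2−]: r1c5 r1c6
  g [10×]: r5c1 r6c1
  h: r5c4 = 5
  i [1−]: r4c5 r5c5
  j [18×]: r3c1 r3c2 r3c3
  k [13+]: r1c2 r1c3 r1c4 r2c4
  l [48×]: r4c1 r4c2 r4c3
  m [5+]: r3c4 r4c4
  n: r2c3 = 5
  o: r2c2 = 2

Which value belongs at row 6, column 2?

4

Cage o is a single given cell, which forces r2c2 = 2.
Cage n is a single given cell; hence r2c3 = 5.
Cage h is given; hence r5c4 = 5.
Row 5 now contains 5, which forces r5c1 = 2.
The two cells of cage g must have product 10, leaving r6c1 = 5.
Cage l has product 48, which forces r4c3 = 2.
In column 1, 3 can only go at r3c1, so r3c1 = 3.
Column 1 needs a 4, and only r4c1 is open for it.
Row 4 now contains 4, so r4c2 = 6.
6 is placed in column 2, which forces r3c2 = 1.
The 3 cells of cage j must have product 18, so r3c3 = 6.
Row 2 needs a 3, and only r2c4 is open for it.
Cage m's pair has sum 5, leaving r3c4 = 4.
Column 4 already has 3; hence r4c4 = 1.
The 4 cells of cage d must have sum 9, so r5c6 = 1.
Cage b needs sum 12; hence r2c5 = 1.
Column 6 now contains 1, so r2c6 = 4.
Column 5 now contains 1, so r6c5 = 3.
Column 6 now contains 4; hence r6c6 = 2.
Cage c needs two cells with quotient 6, which forces r1c1 = 1.
1 is placed in row 1, so r1c3 = 3.
Row 1 already has 3, leaving r1c6 = 6.
Row 2 now contains 1, leaving r2c1 = 6.
The 4 cells of cage b must have sum 12, so r3c5 = 2.
Column 6 now contains 2, leaving r3c6 = 5.
Column 5 now contains 3, leaving r4c5 = 5.
Cage d has sum 9; hence r4c6 = 3.
Cage a's pair has product 12, which forces r5c2 = 3.
The 3 cells of cage e must have product 24, which forces r5c3 = 4.
4 is placed in row 5, which forces r5c5 = 6.
Row 6 already has 3; hence r6c2 = 4.
Cage e has product 24, so r6c3 = 1.
Row 6 already has 2, so r6c4 = 6.
Row 1 already has 3, which forces r1c2 = 5.
Row 1 already has 6, so r1c4 = 2.
5 is placed in column 5, leaving r1c5 = 4.
Filled in: 1 5 3 2 4 6 / 6 2 5 3 1 4 / 3 1 6 4 2 5 / 4 6 2 1 5 3 / 2 3 4 5 6 1 / 5 4 1 6 3 2.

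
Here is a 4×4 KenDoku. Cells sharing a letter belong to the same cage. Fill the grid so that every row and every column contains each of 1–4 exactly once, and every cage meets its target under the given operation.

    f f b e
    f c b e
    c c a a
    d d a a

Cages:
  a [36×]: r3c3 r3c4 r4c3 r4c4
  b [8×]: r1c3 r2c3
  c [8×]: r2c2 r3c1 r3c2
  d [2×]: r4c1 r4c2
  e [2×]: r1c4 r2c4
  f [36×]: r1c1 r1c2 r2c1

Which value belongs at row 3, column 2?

4

Cage f needs product 36, so r1c1 = 4.
Cage f has product 36, so r1c2 = 3.
4 is placed in row 1, so r1c3 = 2.
2 is placed in row 1, leaving r1c4 = 1.
Cage f has product 36, so r2c1 = 3.
Column 3 now contains 2, leaving r2c3 = 4.
1 is placed in column 4, which forces r2c4 = 2.
2 is placed in row 2, so r2c2 = 1.
Cage c needs product 8; hence r3c1 = 2.
The 3 cells of cage c must have product 8, leaving r3c2 = 4.
4 is placed in row 3; hence r3c4 = 3.
2 is placed in column 1, which forces r4c1 = 1.
Column 2 now contains 1, which forces r4c2 = 2.
1 is placed in row 4, which forces r4c3 = 3.
Column 4 now contains 3, so r4c4 = 4.
Row 3 already has 3, which forces r3c3 = 1.
Completed grid: 4 3 2 1 / 3 1 4 2 / 2 4 1 3 / 1 2 3 4.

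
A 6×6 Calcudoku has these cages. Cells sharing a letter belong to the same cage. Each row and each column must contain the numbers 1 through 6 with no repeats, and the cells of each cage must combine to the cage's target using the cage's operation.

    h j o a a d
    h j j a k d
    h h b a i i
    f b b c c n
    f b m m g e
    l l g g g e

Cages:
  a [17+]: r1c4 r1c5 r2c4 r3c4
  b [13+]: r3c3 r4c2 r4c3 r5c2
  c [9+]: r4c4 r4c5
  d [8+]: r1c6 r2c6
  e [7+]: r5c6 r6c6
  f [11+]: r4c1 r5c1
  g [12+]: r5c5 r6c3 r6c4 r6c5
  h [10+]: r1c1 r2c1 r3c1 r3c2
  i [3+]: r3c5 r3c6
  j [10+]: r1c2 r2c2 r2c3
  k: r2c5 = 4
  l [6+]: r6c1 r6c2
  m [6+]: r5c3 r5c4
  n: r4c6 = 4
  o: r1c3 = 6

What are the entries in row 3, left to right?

Cage o is a single given cell, which forces r1c3 = 6.
K is a freebie, so r2c5 = 4.
Cage n is a single given cell; hence r4c6 = 4.
R4c4 and r4c5 in row 4 are {3, 6}, leaving r4c1 = 5.
Cage f needs two cells with sum 11; hence r5c1 = 6.
The 4 cells of cage b must have sum 13, so r3c3 = 5.
The 4 cells of cage b must have sum 13, which forces r5c2 = 5.
The 3 cells of cage j must have sum 10, so r2c2 = 6.
The only place for 4 in row 1 is r1c4.
The two cells of cage m must have sum 6; hence r5c3 = 4.
Column 4 now contains 4, leaving r5c4 = 2.
Row 5 now contains 2, leaving r5c6 = 1.
Column 4 already has 2, so r2c4 = 5.
5 is placed in row 2, so r2c6 = 3.
Cage i needs two cells with sum 3, which forces r3c5 = 1.
Column 6 now contains 1, so r3c6 = 2.
Row 5 now contains 1, leaving r5c5 = 3.
Cage e's pair has sum 7, so r6c6 = 6.
Column 6 now contains 3, leaving r1c6 = 5.
Cage c needs two cells with sum 9, which forces r4c4 = 3.
3 is placed in column 5, which forces r4c5 = 6.
Column 4 already has 3, leaving r6c4 = 1.
Cage g has sum 12, so r6c5 = 5.
Row 1 now contains 5, leaving r1c5 = 2.
Column 4 already has 3, which forces r3c4 = 6.
Row 6 now contains 1; hence r6c3 = 3.
2 is placed in row 1; hence r1c1 = 1.
2 is placed in row 1, so r1c2 = 3.
Cage h has sum 10, which forces r2c1 = 2.
Cage j needs sum 10, which forces r2c3 = 1.
Column 2 already has 3, leaving r3c2 = 4.
Column 3 already has 1; hence r4c3 = 2.
Column 1 now contains 2, so r6c1 = 4.
Column 2 already has 4, which forces r6c2 = 2.
Row 3 now contains 4, which forces r3c1 = 3.
2 is placed in row 4, which forces r4c2 = 1.
Filled in: 1 3 6 4 2 5 / 2 6 1 5 4 3 / 3 4 5 6 1 2 / 5 1 2 3 6 4 / 6 5 4 2 3 1 / 4 2 3 1 5 6.

3 4 5 6 1 2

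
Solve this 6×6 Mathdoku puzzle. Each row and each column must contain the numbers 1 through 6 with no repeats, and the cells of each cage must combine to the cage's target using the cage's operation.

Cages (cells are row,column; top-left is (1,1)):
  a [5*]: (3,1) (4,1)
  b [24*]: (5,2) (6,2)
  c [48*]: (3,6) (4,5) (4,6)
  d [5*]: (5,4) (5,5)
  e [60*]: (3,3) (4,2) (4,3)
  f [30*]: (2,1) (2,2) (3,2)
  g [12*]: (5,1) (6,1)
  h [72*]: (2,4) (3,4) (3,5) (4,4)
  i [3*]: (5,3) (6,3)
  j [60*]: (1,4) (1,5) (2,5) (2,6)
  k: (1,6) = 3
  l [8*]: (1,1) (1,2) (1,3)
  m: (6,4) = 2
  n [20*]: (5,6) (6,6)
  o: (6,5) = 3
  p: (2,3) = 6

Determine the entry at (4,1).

1

Cage k is given, leaving (1,6) = 3.
Cage p is a single given cell; hence (2,3) = 6.
Cage m is a single given cell, so (6,4) = 2.
O is a freebie, which forces (6,5) = 3.
The two cells of cage i must have product 3, which forces (5,3) = 3.
3 is placed in row 6, so (6,3) = 1.
Row 5 already has 3, leaving (5,1) = 2.
Cage g's pair has product 12, so (6,1) = 6.
Row 6 now contains 6; hence (6,2) = 4.
Row 6 now contains 4, which forces (6,6) = 5.
Column 2 already has 4, leaving (5,2) = 6.
Column 6 now contains 5, leaving (5,6) = 4.
Column 2 now contains 6; hence (4,2) = 3.
The 3 cells of cage c must have product 48, which forces (4,5) = 4.
Cage f has product 30, which forces (2,1) = 3.
3 is placed in row 2; hence (2,4) = 4.
Cage e needs product 60, leaving (3,3) = 4.
4 is placed in column 4, leaving (3,4) = 3.
Row 4 already has 4; hence (4,3) = 5.
The 3 cells of cage l must have product 8, which forces (1,1) = 4.
The 3 cells of cage l must have product 8, leaving (1,2) = 1.
4 is placed in column 3, so (1,3) = 2.
The two cells of cage a must have product 5, so (3,1) = 5.
Row 3 already has 5; hence (3,2) = 2.
Row 3 now contains 2, so (3,6) = 6.
Row 4 already has 5, leaving (4,1) = 1.
1 is placed in row 4, leaving (4,4) = 6.
6 is placed in column 6, which forces (4,6) = 2.
Column 4 now contains 6, so (1,4) = 5.
Cage j has product 60, so (1,5) = 6.
2 is placed in column 2, which forces (2,2) = 5.
Cage j has product 60, leaving (2,5) = 2.
Column 6 now contains 2; hence (2,6) = 1.
Row 3 now contains 6, which forces (3,5) = 1.
5 is placed in column 4, leaving (5,4) = 1.
Column 5 now contains 1, which forces (5,5) = 5.
Completed grid: 4 1 2 5 6 3 / 3 5 6 4 2 1 / 5 2 4 3 1 6 / 1 3 5 6 4 2 / 2 6 3 1 5 4 / 6 4 1 2 3 5.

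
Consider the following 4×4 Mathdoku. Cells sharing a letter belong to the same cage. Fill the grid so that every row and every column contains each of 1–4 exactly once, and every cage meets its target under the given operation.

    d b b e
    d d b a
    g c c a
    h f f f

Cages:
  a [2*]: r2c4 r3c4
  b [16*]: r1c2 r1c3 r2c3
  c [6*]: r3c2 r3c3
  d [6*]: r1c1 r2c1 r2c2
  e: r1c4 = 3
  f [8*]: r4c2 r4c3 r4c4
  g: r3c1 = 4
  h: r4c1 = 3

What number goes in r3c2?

2

E is a freebie, leaving r1c4 = 3.
Cage g is given; hence r3c1 = 4.
H is a freebie, so r4c1 = 3.
The 3 cells of cage d must have product 6, leaving r2c2 = 3.
Column 2 now contains 3; hence r3c2 = 2.
Row 3 already has 2, leaving r3c3 = 3.
Row 3 already has 2, so r3c4 = 1.
Column 2 now contains 2, leaving r1c2 = 4.
Cage b needs product 16, which forces r1c3 = 1.
Cage b needs product 16, so r2c3 = 4.
1 is placed in column 4, so r2c4 = 2.
Column 2 now contains 4, which forces r4c2 = 1.
Column 3 now contains 4, which forces r4c3 = 2.
Column 4 now contains 2; hence r4c4 = 4.
Row 1 now contains 1, leaving r1c1 = 2.
Row 2 already has 2, which forces r2c1 = 1.
Completed grid: 2 4 1 3 / 1 3 4 2 / 4 2 3 1 / 3 1 2 4.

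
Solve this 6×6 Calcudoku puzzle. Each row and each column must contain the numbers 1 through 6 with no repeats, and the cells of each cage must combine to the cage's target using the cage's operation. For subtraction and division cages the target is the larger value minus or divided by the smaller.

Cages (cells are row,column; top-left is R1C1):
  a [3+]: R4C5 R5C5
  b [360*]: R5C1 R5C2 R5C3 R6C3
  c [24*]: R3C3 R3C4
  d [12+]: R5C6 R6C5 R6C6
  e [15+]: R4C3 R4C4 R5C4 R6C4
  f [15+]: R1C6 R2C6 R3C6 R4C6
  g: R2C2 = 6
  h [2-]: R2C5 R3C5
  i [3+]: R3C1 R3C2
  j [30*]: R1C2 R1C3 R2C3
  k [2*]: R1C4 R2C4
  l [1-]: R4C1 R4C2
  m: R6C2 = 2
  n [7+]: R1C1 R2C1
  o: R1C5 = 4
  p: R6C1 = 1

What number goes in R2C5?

5

Cage o is a single given cell, so R1C5 = 4.
Cage g is a single given cell, which forces R2C2 = 6.
P is a freebie, which forces R6C1 = 1.
Cage m is a single given cell, which forces R6C2 = 2.
Column 1 already has 1; hence R3C1 = 2.
2 is placed in column 2; hence R3C2 = 1.
The two cells of cage n must have sum 7, which forces R1C1 = 3.
3 is placed in row 1, so R1C2 = 5.
The two cells of cage n must have sum 7, leaving R2C1 = 4.
The two cells of cage l must have difference 1, which forces R4C1 = 5.
Cage l needs two cells with difference 1; hence R4C2 = 4.
Column 1 now contains 5; hence R5C1 = 6.
Column 2 now contains 4, so R5C2 = 3.
Column 5 needs a 6, and only R6C5 is open for it.
In row 6, 3 can only go at R6C4, so R6C4 = 3.
The only place for 3 in row 4 is R4C6.
In row 3, 3 can only go at R3C5, so R3C5 = 3.
The only place for 3 in row 2 is R2C3.
Cage j has product 30, leaving R1C3 = 2.
2 is placed in row 1; hence R1C4 = 1.
Row 1 now contains 1, leaving R1C6 = 6.
Column 4 now contains 1, which forces R2C4 = 2.
Column 4 now contains 2, which forces R4C4 = 6.
Cage f has sum 15, leaving R2C6 = 1.
Cage c's pair has product 24, so R3C3 = 6.
6 is placed in column 4; hence R3C4 = 4.
The 4 cells of cage f must have sum 15, so R3C6 = 5.
Row 4 now contains 6, leaving R4C3 = 1.
Row 4 already has 1; hence R4C5 = 2.
Cage e needs sum 15, leaving R5C4 = 5.
Column 5 now contains 2, so R5C5 = 1.
Column 6 already has 1; hence R5C6 = 2.
5 is placed in column 6, so R6C6 = 4.
Row 2 now contains 1; hence R2C5 = 5.
5 is placed in row 5, so R5C3 = 4.
Row 6 now contains 4, which forces R6C3 = 5.
Completed grid: 3 5 2 1 4 6 / 4 6 3 2 5 1 / 2 1 6 4 3 5 / 5 4 1 6 2 3 / 6 3 4 5 1 2 / 1 2 5 3 6 4.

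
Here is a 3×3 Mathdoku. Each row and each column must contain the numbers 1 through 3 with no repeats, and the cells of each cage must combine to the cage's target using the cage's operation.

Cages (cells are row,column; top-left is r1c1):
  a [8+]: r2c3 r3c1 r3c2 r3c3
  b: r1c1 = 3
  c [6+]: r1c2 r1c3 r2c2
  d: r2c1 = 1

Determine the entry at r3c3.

Cage b is a single given cell, which forces r1c1 = 3.
Cage d is given, leaving r2c1 = 1.
Cage a needs sum 8, which forces r2c3 = 2.
Column 1 now contains 1; hence r3c1 = 2.
Cage c needs sum 6; hence r1c2 = 2.
Column 3 already has 2; hence r1c3 = 1.
2 is placed in row 2; hence r2c2 = 3.
Column 2 already has 3, which forces r3c2 = 1.
Column 3 already has 1, so r3c3 = 3.
Filled in: 3 2 1 / 1 3 2 / 2 1 3.

3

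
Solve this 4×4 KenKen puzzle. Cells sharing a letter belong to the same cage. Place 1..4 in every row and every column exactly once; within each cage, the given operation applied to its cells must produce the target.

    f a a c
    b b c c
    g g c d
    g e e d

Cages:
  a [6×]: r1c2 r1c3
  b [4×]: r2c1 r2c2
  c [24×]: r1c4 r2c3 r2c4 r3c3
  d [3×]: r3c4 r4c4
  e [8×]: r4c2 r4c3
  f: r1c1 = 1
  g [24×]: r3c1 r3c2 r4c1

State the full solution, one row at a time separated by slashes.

1 3 2 4 / 4 1 3 2 / 2 4 1 3 / 3 2 4 1

F is a freebie, so r1c1 = 1.
1 is placed in column 1, leaving r2c1 = 4.
Row 2 now contains 4, so r2c2 = 1.
The 4 cells of cage c must have product 24; hence r1c4 = 4.
Cage g has product 24, leaving r3c2 = 4.
The 4 cells of cage c must have product 24, which forces r3c3 = 1.
1 is placed in row 3, so r3c4 = 3.
Column 2 now contains 4, leaving r4c2 = 2.
2 is placed in row 4; hence r4c3 = 4.
Column 4 now contains 3, which forces r4c4 = 1.
2 is placed in column 2, which forces r1c2 = 3.
The two cells of cage a must have product 6, leaving r1c3 = 2.
Cage c has product 24; hence r2c3 = 3.
Column 4 now contains 3, which forces r2c4 = 2.
3 is placed in row 3; hence r3c1 = 2.
2 is placed in row 4; hence r4c1 = 3.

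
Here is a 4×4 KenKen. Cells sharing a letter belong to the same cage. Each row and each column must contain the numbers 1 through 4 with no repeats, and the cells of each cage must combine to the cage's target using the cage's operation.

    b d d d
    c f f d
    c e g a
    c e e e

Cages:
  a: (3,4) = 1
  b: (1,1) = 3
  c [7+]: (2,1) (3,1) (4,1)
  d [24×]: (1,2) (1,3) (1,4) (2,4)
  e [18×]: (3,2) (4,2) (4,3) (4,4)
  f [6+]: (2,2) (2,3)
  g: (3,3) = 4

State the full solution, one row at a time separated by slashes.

Cage b is given, leaving (1,1) = 3.
Cage e needs product 18, so (3,2) = 3.
Cage g is given, so (3,3) = 4.
Cage a is a single given cell, so (3,4) = 1.
The two cells of cage f must have sum 6, leaving (2,2) = 4.
4 is placed in column 3, leaving (2,3) = 2.
The 4 cells of cage d must have product 24, which forces (2,4) = 3.
1 is placed in row 3, which forces (3,1) = 2.
Column 4 already has 3; hence (4,4) = 2.
The 4 cells of cage d must have product 24, which forces (1,2) = 2.
Column 3 now contains 2, so (1,3) = 1.
Column 4 now contains 2, so (1,4) = 4.
4 is placed in row 2, which forces (2,1) = 1.
Cage c has sum 7, so (4,1) = 4.
Row 4 already has 2, so (4,2) = 1.
Cage e needs product 18, so (4,3) = 3.

3 2 1 4 / 1 4 2 3 / 2 3 4 1 / 4 1 3 2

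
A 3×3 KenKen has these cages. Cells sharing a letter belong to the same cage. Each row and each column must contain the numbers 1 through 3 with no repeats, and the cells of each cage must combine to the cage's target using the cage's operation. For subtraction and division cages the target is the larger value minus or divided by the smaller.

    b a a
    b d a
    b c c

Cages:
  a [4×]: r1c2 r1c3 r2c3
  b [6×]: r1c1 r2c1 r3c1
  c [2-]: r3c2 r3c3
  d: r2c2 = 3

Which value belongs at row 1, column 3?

1

Cage a needs product 4, so r1c2 = 2.
Cage a has product 4, which forces r1c3 = 1.
D is a freebie; hence r2c2 = 3.
The 3 cells of cage a must have product 4, which forces r2c3 = 2.
Column 2 now contains 3, leaving r3c2 = 1.
Column 3 already has 1, which forces r3c3 = 3.
Row 1 already has 1, leaving r1c1 = 3.
Row 2 now contains 2, leaving r2c1 = 1.
Row 3 already has 3; hence r3c1 = 2.
Filled in: 3 2 1 / 1 3 2 / 2 1 3.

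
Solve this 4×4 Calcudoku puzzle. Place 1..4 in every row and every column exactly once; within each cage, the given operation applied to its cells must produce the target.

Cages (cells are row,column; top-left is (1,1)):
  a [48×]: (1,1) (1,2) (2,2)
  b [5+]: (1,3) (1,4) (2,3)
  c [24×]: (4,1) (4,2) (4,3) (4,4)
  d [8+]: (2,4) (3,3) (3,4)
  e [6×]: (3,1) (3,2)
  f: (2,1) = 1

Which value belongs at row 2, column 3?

The 3 cells of cage a must have product 48, which forces (1,1) = 4.
Cage a has product 48, so (1,2) = 3.
3 is placed in row 1, which forces (1,3) = 1.
1 is placed in row 1, so (1,4) = 2.
Cage f is a single given cell, so (2,1) = 1.
Cage a needs product 48; hence (2,2) = 4.
1 is placed in column 3; hence (2,3) = 2.
4 is placed in row 2, so (2,4) = 3.
Column 2 now contains 3, which forces (3,2) = 2.
Column 2 now contains 2, so (4,2) = 1.
1 is placed in row 4; hence (4,4) = 4.
2 is placed in row 3; hence (3,1) = 3.
The 3 cells of cage d must have sum 8, which forces (3,3) = 4.
Column 4 already has 4, leaving (3,4) = 1.
Cage c needs product 24, so (4,1) = 2.
Row 4 already has 4, which forces (4,3) = 3.
Filled in: 4 3 1 2 / 1 4 2 3 / 3 2 4 1 / 2 1 3 4.

2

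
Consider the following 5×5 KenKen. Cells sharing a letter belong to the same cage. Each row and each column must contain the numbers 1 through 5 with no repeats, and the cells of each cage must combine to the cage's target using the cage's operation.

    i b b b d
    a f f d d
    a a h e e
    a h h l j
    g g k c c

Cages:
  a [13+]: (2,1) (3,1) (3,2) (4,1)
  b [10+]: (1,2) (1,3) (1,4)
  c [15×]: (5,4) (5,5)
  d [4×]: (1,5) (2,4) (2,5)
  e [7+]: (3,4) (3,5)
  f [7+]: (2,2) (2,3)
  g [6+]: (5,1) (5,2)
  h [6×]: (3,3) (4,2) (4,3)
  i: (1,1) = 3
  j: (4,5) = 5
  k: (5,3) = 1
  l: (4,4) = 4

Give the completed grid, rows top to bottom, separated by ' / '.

3 4 5 1 2 / 5 3 4 2 1 / 1 5 2 3 4 / 2 1 3 4 5 / 4 2 1 5 3

I is a freebie, which forces (1,1) = 3.
Cage l is given, leaving (4,4) = 4.
J is a freebie, which forces (4,5) = 5.
Cage k is a single given cell, so (5,3) = 1.
Column 5 now contains 5; hence (5,5) = 3.
The 3 cells of cage h must have product 6, so (4,2) = 1.
Row 5 now contains 3, which forces (5,4) = 5.
Column 4 now contains 5, leaving (1,4) = 1.
Row 1 already has 1, which forces (1,5) = 2.
1 is placed in column 4, which forces (2,4) = 2.
Column 4 now contains 5; hence (3,4) = 3.
Cage e needs two cells with sum 7; hence (3,5) = 4.
Row 4 already has 1, which forces (4,1) = 2.
Row 4 now contains 2, which forces (4,3) = 3.
Column 1 already has 2, which forces (5,1) = 4.
Row 5 now contains 4, which forces (5,2) = 2.
Column 1 now contains 4, which forces (2,1) = 5.
Cage f's pair has sum 7; hence (2,2) = 3.
The two cells of cage f must have sum 7, leaving (2,3) = 4.
4 is placed in column 5, leaving (2,5) = 1.
Cage a needs sum 13, so (3,1) = 1.
2 is placed in column 2, which forces (3,2) = 5.
3 is placed in row 3, which forces (3,3) = 2.
Column 2 already has 5, leaving (1,2) = 4.
Column 3 now contains 4; hence (1,3) = 5.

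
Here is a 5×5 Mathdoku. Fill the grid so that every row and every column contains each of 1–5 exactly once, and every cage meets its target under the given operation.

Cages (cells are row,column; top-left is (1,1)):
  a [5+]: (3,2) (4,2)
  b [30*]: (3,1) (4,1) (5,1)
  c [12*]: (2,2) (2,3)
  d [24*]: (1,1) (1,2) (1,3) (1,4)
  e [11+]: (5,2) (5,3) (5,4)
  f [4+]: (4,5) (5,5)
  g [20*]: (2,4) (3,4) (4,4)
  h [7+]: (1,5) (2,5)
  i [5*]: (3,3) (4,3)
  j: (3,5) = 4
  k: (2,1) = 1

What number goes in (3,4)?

1

Cage k is a single given cell, leaving (2,1) = 1.
Cage j is given, which forces (3,5) = 4.
Row 1 needs a 5, and only (1,5) is open for it.
Column 5 already has 5; hence (2,5) = 2.
Row 2 needs a 5, and only (2,4) is open for it.
5 is placed in column 4, which forces (3,4) = 1.
Cage g has product 20; hence (4,4) = 4.
Column 4 already has 4, leaving (5,4) = 2.
2 is placed in column 4; hence (1,4) = 3.
Row 3 already has 1, which forces (3,3) = 5.
Cage i needs two cells with product 5, leaving (4,3) = 1.
Row 4 already has 1, leaving (4,5) = 3.
5 is placed in column 3, leaving (5,3) = 4.
Column 5 now contains 3, leaving (5,5) = 1.
Cage d needs product 24, so (1,1) = 4.
Cage d needs product 24, which forces (1,2) = 1.
4 is placed in column 3, leaving (1,3) = 2.
Cage c needs two cells with product 12, which forces (2,2) = 4.
4 is placed in column 3, so (2,3) = 3.
Cage a needs two cells with sum 5, so (3,2) = 3.
3 is placed in row 4, so (4,2) = 2.
Row 5 already has 4, leaving (5,2) = 5.
Row 3 already has 3, which forces (3,1) = 2.
Row 4 now contains 2, leaving (4,1) = 5.
5 is placed in row 5, so (5,1) = 3.
Completed grid: 4 1 2 3 5 / 1 4 3 5 2 / 2 3 5 1 4 / 5 2 1 4 3 / 3 5 4 2 1.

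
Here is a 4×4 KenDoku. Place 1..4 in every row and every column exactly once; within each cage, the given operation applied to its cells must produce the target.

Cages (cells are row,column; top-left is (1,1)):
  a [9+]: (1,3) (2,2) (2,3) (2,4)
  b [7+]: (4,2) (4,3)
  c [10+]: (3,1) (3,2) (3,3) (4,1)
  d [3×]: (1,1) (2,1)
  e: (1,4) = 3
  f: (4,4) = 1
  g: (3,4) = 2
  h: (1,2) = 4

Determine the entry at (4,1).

Cage h is given, which forces (1,2) = 4.
Cage e is a single given cell; hence (1,4) = 3.
G is a freebie; hence (3,4) = 2.
Column 2 already has 4; hence (4,2) = 3.
3 is placed in row 4; hence (4,3) = 4.
F is a freebie, leaving (4,4) = 1.
3 is placed in row 1; hence (1,1) = 1.
Row 1 now contains 1, so (1,3) = 2.
Cage d's pair has product 3, leaving (2,1) = 3.
Row 2 already has 3; hence (2,3) = 1.
1 is placed in column 4, leaving (2,4) = 4.
The 4 cells of cage c must have sum 10; hence (3,1) = 4.
Column 2 already has 3; hence (3,2) = 1.
Cage c needs sum 10, leaving (3,3) = 3.
Row 4 now contains 1; hence (4,1) = 2.
Row 2 already has 1; hence (2,2) = 2.
The full grid is 1 4 2 3 / 3 2 1 4 / 4 1 3 2 / 2 3 4 1.

2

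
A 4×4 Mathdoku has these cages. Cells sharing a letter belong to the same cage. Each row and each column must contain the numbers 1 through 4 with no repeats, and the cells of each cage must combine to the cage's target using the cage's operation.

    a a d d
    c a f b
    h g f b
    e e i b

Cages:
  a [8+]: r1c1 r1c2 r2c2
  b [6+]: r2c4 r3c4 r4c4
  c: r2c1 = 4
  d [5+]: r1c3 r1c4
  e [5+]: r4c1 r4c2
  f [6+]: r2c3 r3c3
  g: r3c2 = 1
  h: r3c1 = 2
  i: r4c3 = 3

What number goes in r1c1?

Cage c is a single given cell, so r2c1 = 4.
4 is placed in row 2, leaving r2c3 = 2.
Cage h is given, leaving r3c1 = 2.
Cage g is given, leaving r3c2 = 1.
2 is placed in column 3, leaving r3c3 = 4.
Row 3 now contains 1, leaving r3c4 = 3.
Cage i is a single given cell, which forces r4c3 = 3.
3 is placed in column 3, leaving r1c3 = 1.
Cage d needs two cells with sum 5, so r1c4 = 4.
1 is placed in column 2; hence r2c2 = 3.
Column 4 already has 3, leaving r2c4 = 1.
3 is placed in row 4; hence r4c1 = 1.
Cage e needs two cells with sum 5, leaving r4c2 = 4.
Cage b needs sum 6; hence r4c4 = 2.
1 is placed in row 1, which forces r1c1 = 3.
Row 1 already has 4, so r1c2 = 2.
Completed grid: 3 2 1 4 / 4 3 2 1 / 2 1 4 3 / 1 4 3 2.

3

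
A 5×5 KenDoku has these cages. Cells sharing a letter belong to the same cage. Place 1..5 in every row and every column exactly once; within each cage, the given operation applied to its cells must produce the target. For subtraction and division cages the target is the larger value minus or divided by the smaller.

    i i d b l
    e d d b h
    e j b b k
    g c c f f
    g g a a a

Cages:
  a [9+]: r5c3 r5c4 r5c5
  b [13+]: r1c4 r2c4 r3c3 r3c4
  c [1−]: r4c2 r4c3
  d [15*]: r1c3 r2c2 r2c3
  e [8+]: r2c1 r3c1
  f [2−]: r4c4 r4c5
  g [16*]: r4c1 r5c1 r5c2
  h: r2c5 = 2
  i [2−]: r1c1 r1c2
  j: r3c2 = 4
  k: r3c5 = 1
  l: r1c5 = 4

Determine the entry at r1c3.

L is a freebie, which forces r1c5 = 4.
H is a freebie, so r2c5 = 2.
Cage j is given, leaving r3c2 = 4.
K is a freebie, so r3c5 = 1.
Column 2 already has 4, so r5c2 = 2.
Cage g needs product 16, so r4c1 = 2.
2 is placed in row 4, which forces r4c3 = 4.
The 3 cells of cage g must have product 16, so r5c1 = 4.
In row 1, 2 can only go at r1c4, so r1c4 = 2.
Cage b has sum 13, so r3c4 = 5.
Cage e needs two cells with sum 8; hence r2c1 = 5.
Row 3 already has 5; hence r3c1 = 3.
Row 3 already has 3, so r3c3 = 2.
Column 1 already has 3, so r1c1 = 1.
Cage i needs two cells with difference 2, so r1c2 = 3.
Cage d needs product 15, which forces r1c3 = 5.
3 is placed in column 2, which forces r2c2 = 1.
1 is placed in row 2, so r2c3 = 3.
Cage b needs sum 13, which forces r2c4 = 4.
3 is placed in column 2, leaving r4c2 = 5.
5 is placed in row 4, which forces r4c5 = 3.
Column 3 now contains 3, so r5c3 = 1.
1 is placed in row 5, leaving r5c4 = 3.
Column 5 already has 3; hence r5c5 = 5.
Row 4 now contains 3, leaving r4c4 = 1.
Completed grid: 1 3 5 2 4 / 5 1 3 4 2 / 3 4 2 5 1 / 2 5 4 1 3 / 4 2 1 3 5.

5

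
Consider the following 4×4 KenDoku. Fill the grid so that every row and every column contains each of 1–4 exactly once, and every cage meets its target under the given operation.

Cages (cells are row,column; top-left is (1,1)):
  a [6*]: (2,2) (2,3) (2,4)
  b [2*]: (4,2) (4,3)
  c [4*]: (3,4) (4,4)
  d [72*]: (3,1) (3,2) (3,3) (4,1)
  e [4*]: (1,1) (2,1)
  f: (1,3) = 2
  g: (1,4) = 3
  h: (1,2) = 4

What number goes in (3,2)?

3

H is a freebie, leaving (1,2) = 4.
Cage f is given, which forces (1,3) = 2.
Cage g is given, so (1,4) = 3.
The 4 cells of cage d must have product 72, which forces (4,1) = 3.
Column 3 already has 2; hence (4,3) = 1.
Row 4 now contains 1; hence (4,4) = 4.
Row 1 now contains 4, which forces (1,1) = 1.
Cage e's pair has product 4, which forces (2,1) = 4.
Column 3 already has 1; hence (2,3) = 3.
Column 1 already has 4, leaving (3,1) = 2.
Row 3 now contains 2, which forces (3,2) = 3.
Column 3 now contains 3; hence (3,3) = 4.
Column 4 now contains 4, which forces (3,4) = 1.
Row 4 now contains 1; hence (4,2) = 2.
2 is placed in column 2, which forces (2,2) = 1.
Column 4 already has 1, leaving (2,4) = 2.
The full grid is 1 4 2 3 / 4 1 3 2 / 2 3 4 1 / 3 2 1 4.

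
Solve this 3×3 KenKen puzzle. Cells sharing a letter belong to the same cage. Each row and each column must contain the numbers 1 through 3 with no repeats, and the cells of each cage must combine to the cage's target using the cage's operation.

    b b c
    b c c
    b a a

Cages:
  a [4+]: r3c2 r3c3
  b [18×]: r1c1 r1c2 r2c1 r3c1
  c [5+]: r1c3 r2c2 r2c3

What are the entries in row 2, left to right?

3 2 1

The 4 cells of cage b must have product 18; hence r1c2 = 3.
Column 2 already has 3, which forces r3c2 = 1.
Row 3 now contains 1; hence r3c3 = 3.
Cage b has product 18, which forces r1c1 = 1.
Cage c needs sum 5, leaving r1c3 = 2.
Cage b needs product 18, so r2c1 = 3.
Column 2 now contains 1; hence r2c2 = 2.
Column 3 now contains 3, so r2c3 = 1.
Row 3 now contains 3, so r3c1 = 2.
The full grid is 1 3 2 / 3 2 1 / 2 1 3.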